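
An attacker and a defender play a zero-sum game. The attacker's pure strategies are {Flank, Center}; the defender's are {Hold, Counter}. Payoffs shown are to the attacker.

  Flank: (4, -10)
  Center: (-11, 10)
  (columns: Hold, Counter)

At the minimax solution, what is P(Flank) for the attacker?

3/5

Row minima: Flank → -10, Center → -11; maximin = -10.
Column maxima: Hold → 4, Counter → 10; minimax = 4.
-10 ≠ 4, so there is no saddle point; optimal play is mixed.
Let the attacker play Flank with probability p. Expected payoff against Hold: 4p + (-11)(1−p) = 15p − 11; against Counter: (-10)p + 10(1−p) = −20p + 10.
Setting these equal: 15p − 11 = −20p + 10 ⇒ 35p = 21 ⇒ p = 3/5, and the value is (15)·(3/5) − 11 = -2.
For the defender: with q = P(Hold), equating Flank's and Center's payoffs gives 14q − 10 = −21q + 10 ⇒ q = 4/7.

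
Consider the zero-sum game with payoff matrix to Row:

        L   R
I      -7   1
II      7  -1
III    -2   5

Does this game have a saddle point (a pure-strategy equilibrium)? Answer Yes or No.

No

Row minima: I → -7, II → -1, III → -2; maximin = -1.
Column maxima: L → 7, R → 5; minimax = 5.
-1 ≠ 5, so no pure-strategy equilibrium exists.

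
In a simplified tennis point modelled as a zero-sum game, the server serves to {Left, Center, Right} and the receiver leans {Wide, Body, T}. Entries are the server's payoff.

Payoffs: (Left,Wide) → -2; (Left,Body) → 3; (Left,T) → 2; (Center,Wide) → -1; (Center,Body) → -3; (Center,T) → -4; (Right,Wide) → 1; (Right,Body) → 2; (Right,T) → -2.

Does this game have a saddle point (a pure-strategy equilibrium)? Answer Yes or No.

Row minima: Left → -2, Center → -4, Right → -2; maximin = -2.
Column maxima: Wide → 1, Body → 3, T → 2; minimax = 1.
-2 ≠ 1, so no pure-strategy equilibrium exists.

No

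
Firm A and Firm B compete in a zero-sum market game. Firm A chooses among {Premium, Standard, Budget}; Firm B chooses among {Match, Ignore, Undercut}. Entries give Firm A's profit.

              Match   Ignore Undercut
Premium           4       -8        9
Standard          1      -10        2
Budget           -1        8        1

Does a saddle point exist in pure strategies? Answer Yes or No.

Row minima: Premium → -8, Standard → -10, Budget → -1; maximin = -1.
Column maxima: Match → 4, Ignore → 8, Undercut → 9; minimax = 4.
-1 ≠ 4, so no pure-strategy equilibrium exists.

No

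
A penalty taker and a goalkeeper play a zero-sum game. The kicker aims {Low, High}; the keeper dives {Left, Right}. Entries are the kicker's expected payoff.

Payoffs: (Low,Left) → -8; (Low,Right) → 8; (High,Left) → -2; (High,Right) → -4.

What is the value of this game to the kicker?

Row minima: Low → -8, High → -4; maximin = -4.
Column maxima: Left → -2, Right → 8; minimax = -2.
-4 ≠ -2, so there is no saddle point; optimal play is mixed.
Let the kicker play Low with probability p. Expected payoff against Left: (-8)p + (-2)(1−p) = −6p − 2; against Right: 8p + (-4)(1−p) = 12p − 4.
Setting these equal: −6p − 2 = 12p − 4 ⇒ −18p = -2 ⇒ p = 1/9, and the value is (-6)·(1/9) − 2 = -8/3.
For the keeper: with q = P(Left), equating Low's and High's payoffs gives −16q + 8 = 2q − 4 ⇒ q = 2/3.

-8/3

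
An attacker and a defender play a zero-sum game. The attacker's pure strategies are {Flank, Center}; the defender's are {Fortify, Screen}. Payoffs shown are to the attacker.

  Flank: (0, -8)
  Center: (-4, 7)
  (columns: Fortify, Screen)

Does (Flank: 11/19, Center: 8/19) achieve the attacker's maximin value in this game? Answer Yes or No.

Yes

Against Fortify this mix gives (11/19)·0 + (8/19)·(-4) = -32/19.
Against Screen this mix gives (11/19)·(-8) + (8/19)·7 = -32/19.
All of the defender's active replies (Fortify, Screen) yield -32/19, and no column does worse for the attacker. The mix makes the defender indifferent and guarantees -32/19, so it is optimal.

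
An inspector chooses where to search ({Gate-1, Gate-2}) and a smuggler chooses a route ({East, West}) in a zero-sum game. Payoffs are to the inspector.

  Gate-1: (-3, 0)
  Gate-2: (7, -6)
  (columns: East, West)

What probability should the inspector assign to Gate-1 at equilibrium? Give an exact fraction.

13/16

Row minima: Gate-1 → -3, Gate-2 → -6; maximin = -3.
Column maxima: East → 7, West → 0; minimax = 0.
-3 ≠ 0, so there is no saddle point; optimal play is mixed.
Let the inspector play Gate-1 with probability p. Expected payoff against East: (-3)p + 7(1−p) = −10p + 7; against West: 0p + (-6)(1−p) = 6p − 6.
Setting these equal: −10p + 7 = 6p − 6 ⇒ −16p = -13 ⇒ p = 13/16, and the value is (-10)·(13/16) + 7 = -9/8.
For the smuggler: with q = P(East), equating Gate-1's and Gate-2's payoffs gives −3q = 13q − 6 ⇒ q = 3/8.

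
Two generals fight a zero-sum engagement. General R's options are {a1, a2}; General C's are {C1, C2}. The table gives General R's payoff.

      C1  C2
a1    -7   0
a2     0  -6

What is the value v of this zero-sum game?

Row minima: a1 → -7, a2 → -6; maximin = -6.
Column maxima: C1 → 0, C2 → 0; minimax = 0.
-6 ≠ 0, so there is no saddle point; optimal play is mixed.
Let General R play a1 with probability p. Expected payoff against C1: (-7)p + 0(1−p) = −7p; against C2: 0p + (-6)(1−p) = 6p − 6.
Setting these equal: −7p = 6p − 6 ⇒ −13p = -6 ⇒ p = 6/13, and the value is (-7)·(6/13) = -42/13.
For General C: with q = P(C1), equating a1's and a2's payoffs gives −7q = 6q − 6 ⇒ q = 6/13.

-42/13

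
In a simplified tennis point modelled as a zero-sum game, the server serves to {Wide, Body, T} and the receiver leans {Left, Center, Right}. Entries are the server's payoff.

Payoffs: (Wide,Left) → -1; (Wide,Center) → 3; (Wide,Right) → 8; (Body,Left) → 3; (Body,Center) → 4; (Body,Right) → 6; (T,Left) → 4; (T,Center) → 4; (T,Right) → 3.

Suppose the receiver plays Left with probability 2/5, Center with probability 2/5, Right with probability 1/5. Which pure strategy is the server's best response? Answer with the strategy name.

Body

Expected payoff of Wide: (2/5)·(-1) + (2/5)·3 + (1/5)·8 = 12/5.
Expected payoff of Body: (2/5)·3 + (2/5)·4 + (1/5)·6 = 4.
Expected payoff of T: (2/5)·4 + (2/5)·4 + (1/5)·3 = 19/5.
The largest is 4, so the server's best response is Body.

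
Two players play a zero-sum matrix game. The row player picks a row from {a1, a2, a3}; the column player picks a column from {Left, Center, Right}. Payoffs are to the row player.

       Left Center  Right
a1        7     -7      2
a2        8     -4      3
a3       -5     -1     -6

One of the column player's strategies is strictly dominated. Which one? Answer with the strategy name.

Right holds the row player's payoff strictly below Left in every row: 2 < 7, 3 < 8, -6 < -5.
So Left is strictly dominated for the column player.

Left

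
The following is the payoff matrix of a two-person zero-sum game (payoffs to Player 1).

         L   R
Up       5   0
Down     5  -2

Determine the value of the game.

Row minima: Up → 0, Down → -2; maximin = 0.
Column maxima: L → 5, R → 0; minimax = 0.
Since maximin = minimax = 0, there is a saddle point and the value is 0.

0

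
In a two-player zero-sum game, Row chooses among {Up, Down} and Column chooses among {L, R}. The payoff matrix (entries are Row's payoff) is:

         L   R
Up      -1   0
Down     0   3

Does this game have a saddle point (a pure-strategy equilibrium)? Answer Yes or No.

Yes

Row minima: Up → -1, Down → 0; maximin = 0.
Column maxima: L → 0, R → 3; minimax = 0.
maximin = minimax = 0, so a saddle point exists.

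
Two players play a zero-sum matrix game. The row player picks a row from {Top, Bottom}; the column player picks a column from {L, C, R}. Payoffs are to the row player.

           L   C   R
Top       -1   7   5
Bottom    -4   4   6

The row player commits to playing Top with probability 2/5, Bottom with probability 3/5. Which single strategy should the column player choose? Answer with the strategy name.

L

If the column player plays L, the row player's expected payoff is (2/5)·(-1) + (3/5)·(-4) = -14/5.
If the column player plays C, the row player's expected payoff is (2/5)·7 + (3/5)·4 = 26/5.
If the column player plays R, the row player's expected payoff is (2/5)·5 + (3/5)·6 = 28/5.
The column player minimizes the row player's payoff; the smallest is -14/5, so the best response is L.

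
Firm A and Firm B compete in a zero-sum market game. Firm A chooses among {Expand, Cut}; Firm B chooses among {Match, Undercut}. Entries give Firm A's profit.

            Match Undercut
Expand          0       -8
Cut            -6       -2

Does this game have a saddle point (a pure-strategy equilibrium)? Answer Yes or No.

Row minima: Expand → -8, Cut → -6; maximin = -6.
Column maxima: Match → 0, Undercut → -2; minimax = -2.
-6 ≠ -2, so no pure-strategy equilibrium exists.

No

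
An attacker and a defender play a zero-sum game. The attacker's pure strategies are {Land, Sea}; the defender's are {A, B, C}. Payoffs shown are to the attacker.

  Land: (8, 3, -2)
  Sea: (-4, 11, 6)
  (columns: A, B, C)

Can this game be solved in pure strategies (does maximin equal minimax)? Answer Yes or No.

No

Row minima: Land → -2, Sea → -4; maximin = -2.
Column maxima: A → 8, B → 11, C → 6; minimax = 6.
-2 ≠ 6, so no pure-strategy equilibrium exists.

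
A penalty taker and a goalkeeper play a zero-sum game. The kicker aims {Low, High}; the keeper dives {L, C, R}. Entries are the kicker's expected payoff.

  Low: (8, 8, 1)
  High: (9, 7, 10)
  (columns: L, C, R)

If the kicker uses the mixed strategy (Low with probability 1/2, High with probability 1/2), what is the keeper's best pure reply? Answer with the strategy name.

If the keeper plays L, the kicker's expected payoff is (1/2)·8 + (1/2)·9 = 17/2.
If the keeper plays C, the kicker's expected payoff is (1/2)·8 + (1/2)·7 = 15/2.
If the keeper plays R, the kicker's expected payoff is (1/2)·1 + (1/2)·10 = 11/2.
The keeper minimizes the kicker's payoff; the smallest is 11/2, so the best response is R.

R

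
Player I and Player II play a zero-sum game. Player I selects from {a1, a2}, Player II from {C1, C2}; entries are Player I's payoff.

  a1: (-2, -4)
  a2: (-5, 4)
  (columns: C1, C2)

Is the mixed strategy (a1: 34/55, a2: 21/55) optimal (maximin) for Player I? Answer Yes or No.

No

Against C1 this mix gives (34/55)·(-2) + (21/55)·(-5) = -173/55.
Against C2 this mix gives (34/55)·(-4) + (21/55)·4 = -52/55.
Player II will play C1, holding Player I to -173/55. Shifting weight toward the row that does better against C1 would raise this floor (the equalizing mix achieves -28/11 against both C1 and C2), so the proposed strategy is not optimal.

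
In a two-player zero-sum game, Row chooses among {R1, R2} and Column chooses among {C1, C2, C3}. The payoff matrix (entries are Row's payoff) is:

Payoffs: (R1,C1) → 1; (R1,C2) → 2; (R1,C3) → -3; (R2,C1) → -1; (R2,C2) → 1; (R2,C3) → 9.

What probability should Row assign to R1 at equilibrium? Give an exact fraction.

5/7

Row minima: R1 → -3, R2 → -1; maximin = -1.
Column maxima: C1 → 1, C2 → 2, C3 → 9; minimax = 1.
-1 ≠ 1, so there is no saddle point; optimal play is mixed.
C2 is strictly dominated by C1 (it gives Row strictly more in every row), so Column never plays it.
On the remaining 2×2 (R1, R2 vs C1, C3):
Let Row play R1 with probability p. Expected payoff against C1: 1p + (-1)(1−p) = 2p − 1; against C3: (-3)p + 9(1−p) = −12p + 9.
Setting these equal: 2p − 1 = −12p + 9 ⇒ 14p = 10 ⇒ p = 5/7, and the value is (2)·(5/7) − 1 = 3/7.
For Column: with q = P(C1), equating R1's and R2's payoffs gives 4q − 3 = −10q + 9 ⇒ q = 6/7.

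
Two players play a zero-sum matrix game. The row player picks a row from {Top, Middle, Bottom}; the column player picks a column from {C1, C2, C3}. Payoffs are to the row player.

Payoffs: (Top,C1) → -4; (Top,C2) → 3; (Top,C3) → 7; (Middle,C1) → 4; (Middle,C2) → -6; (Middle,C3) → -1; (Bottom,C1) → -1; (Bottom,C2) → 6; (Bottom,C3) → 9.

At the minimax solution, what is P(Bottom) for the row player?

Row minima: Top → -4, Middle → -6, Bottom → -1; maximin = -1.
Column maxima: C1 → 4, C2 → 6, C3 → 9; minimax = 4.
-1 ≠ 4, so there is no saddle point; optimal play is mixed.
Top is strictly dominated by Bottom, so the row player never plays it.
C3 is strictly dominated by C2 (it gives the row player strictly more in every row), so the column player never plays it.
On the remaining 2×2 (Middle, Bottom vs C1, C2):
Let the row player play Middle with probability p. Expected payoff against C1: 4p + (-1)(1−p) = 5p − 1; against C2: (-6)p + 6(1−p) = −12p + 6.
Setting these equal: 5p − 1 = −12p + 6 ⇒ 17p = 7 ⇒ p = 7/17, and the value is (5)·(7/17) − 1 = 18/17.
For the column player: with q = P(C1), equating Middle's and Bottom's payoffs gives 10q − 6 = −7q + 6 ⇒ q = 12/17.

10/17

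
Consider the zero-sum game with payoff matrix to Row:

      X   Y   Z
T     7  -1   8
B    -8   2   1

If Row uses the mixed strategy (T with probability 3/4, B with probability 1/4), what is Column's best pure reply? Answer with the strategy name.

If Column plays X, Row's expected payoff is (3/4)·7 + (1/4)·(-8) = 13/4.
If Column plays Y, Row's expected payoff is (3/4)·(-1) + (1/4)·2 = -1/4.
If Column plays Z, Row's expected payoff is (3/4)·8 + (1/4)·1 = 25/4.
Column minimizes Row's payoff; the smallest is -1/4, so the best response is Y.

Y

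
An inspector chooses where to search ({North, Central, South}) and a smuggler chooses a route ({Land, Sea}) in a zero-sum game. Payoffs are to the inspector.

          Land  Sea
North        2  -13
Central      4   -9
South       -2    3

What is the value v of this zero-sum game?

-1/3

Row minima: North → -13, Central → -9, South → -2; maximin = -2.
Column maxima: Land → 4, Sea → 3; minimax = 3.
-2 ≠ 3, so there is no saddle point; optimal play is mixed.
North is strictly dominated by Central, so the inspector never plays it.
On the remaining 2×2 (Central, South vs Land, Sea):
Let the inspector play Central with probability p. Expected payoff against Land: 4p + (-2)(1−p) = 6p − 2; against Sea: (-9)p + 3(1−p) = −12p + 3.
Setting these equal: 6p − 2 = −12p + 3 ⇒ 18p = 5 ⇒ p = 5/18, and the value is (6)·(5/18) − 2 = -1/3.
For the smuggler: with q = P(Land), equating Central's and South's payoffs gives 13q − 9 = −5q + 3 ⇒ q = 2/3.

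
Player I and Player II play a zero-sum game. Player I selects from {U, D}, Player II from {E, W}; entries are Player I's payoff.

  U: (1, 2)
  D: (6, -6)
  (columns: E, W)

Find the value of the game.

Row minima: U → 1, D → -6; maximin = 1.
Column maxima: E → 6, W → 2; minimax = 2.
1 ≠ 2, so there is no saddle point; optimal play is mixed.
Let Player I play U with probability p. Expected payoff against E: 1p + 6(1−p) = −5p + 6; against W: 2p + (-6)(1−p) = 8p − 6.
Setting these equal: −5p + 6 = 8p − 6 ⇒ −13p = -12 ⇒ p = 12/13, and the value is (-5)·(12/13) + 6 = 18/13.
For Player II: with q = P(E), equating U's and D's payoffs gives −q + 2 = 12q − 6 ⇒ q = 8/13.

18/13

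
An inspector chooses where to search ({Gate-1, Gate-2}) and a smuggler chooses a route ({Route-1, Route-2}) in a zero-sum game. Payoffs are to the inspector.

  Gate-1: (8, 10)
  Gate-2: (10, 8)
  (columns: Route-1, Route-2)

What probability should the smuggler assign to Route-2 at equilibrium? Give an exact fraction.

Row minima: Gate-1 → 8, Gate-2 → 8; maximin = 8.
Column maxima: Route-1 → 10, Route-2 → 10; minimax = 10.
8 ≠ 10, so there is no saddle point; optimal play is mixed.
Let the inspector play Gate-1 with probability p. Expected payoff against Route-1: 8p + 10(1−p) = −2p + 10; against Route-2: 10p + 8(1−p) = 2p + 8.
Setting these equal: −2p + 10 = 2p + 8 ⇒ −4p = -2 ⇒ p = 1/2, and the value is (-2)·(1/2) + 10 = 9.
For the smuggler: with q = P(Route-1), equating Gate-1's and Gate-2's payoffs gives −2q + 10 = 2q + 8 ⇒ q = 1/2.

1/2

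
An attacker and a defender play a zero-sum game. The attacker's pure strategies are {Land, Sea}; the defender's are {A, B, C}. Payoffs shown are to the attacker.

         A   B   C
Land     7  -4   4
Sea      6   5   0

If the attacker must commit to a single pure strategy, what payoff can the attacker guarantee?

Row minima: Land → -4, Sea → 0.
The best of these is 0.

0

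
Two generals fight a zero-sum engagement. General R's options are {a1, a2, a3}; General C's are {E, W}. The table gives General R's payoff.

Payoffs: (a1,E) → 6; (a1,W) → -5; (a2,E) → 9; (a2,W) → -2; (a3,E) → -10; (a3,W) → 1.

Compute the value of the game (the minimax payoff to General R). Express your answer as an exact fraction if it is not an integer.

-1/2

Row minima: a1 → -5, a2 → -2, a3 → -10; maximin = -2.
Column maxima: E → 9, W → 1; minimax = 1.
-2 ≠ 1, so there is no saddle point; optimal play is mixed.
a1 is strictly dominated by a2, so General R never plays it.
On the remaining 2×2 (a2, a3 vs E, W):
Let General R play a2 with probability p. Expected payoff against E: 9p + (-10)(1−p) = 19p − 10; against W: (-2)p + 1(1−p) = −3p + 1.
Setting these equal: 19p − 10 = −3p + 1 ⇒ 22p = 11 ⇒ p = 1/2, and the value is (19)·(1/2) − 10 = -1/2.
For General C: with q = P(E), equating a2's and a3's payoffs gives 11q − 2 = −11q + 1 ⇒ q = 3/22.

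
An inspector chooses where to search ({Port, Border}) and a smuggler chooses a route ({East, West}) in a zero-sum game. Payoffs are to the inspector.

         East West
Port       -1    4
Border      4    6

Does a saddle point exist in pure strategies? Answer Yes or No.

Row minima: Port → -1, Border → 4; maximin = 4.
Column maxima: East → 4, West → 6; minimax = 4.
maximin = minimax = 4, so a saddle point exists.

Yes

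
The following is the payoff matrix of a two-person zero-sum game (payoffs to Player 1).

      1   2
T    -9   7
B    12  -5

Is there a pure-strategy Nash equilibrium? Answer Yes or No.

Row minima: T → -9, B → -5; maximin = -5.
Column maxima: 1 → 12, 2 → 7; minimax = 7.
-5 ≠ 7, so no pure-strategy equilibrium exists.

No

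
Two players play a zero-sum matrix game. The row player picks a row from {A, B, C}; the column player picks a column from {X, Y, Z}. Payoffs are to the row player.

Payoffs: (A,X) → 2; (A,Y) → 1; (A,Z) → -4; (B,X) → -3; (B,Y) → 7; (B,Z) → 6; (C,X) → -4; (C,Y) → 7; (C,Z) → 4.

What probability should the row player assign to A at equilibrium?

3/5

Row minima: A → -4, B → -3, C → -4; maximin = -3.
Column maxima: X → 2, Y → 7, Z → 6; minimax = 2.
-3 ≠ 2, so there is no saddle point; optimal play is mixed.
Y is strictly dominated by Z (it gives the row player strictly more in every row), so the column player never plays it.
With Y eliminated, C is strictly dominated by B (B gives the row player strictly more in every remaining column), so the row player never plays it.
On the remaining 2×2 (A, B vs X, Z):
Let the row player play A with probability p. Expected payoff against X: 2p + (-3)(1−p) = 5p − 3; against Z: (-4)p + 6(1−p) = −10p + 6.
Setting these equal: 5p − 3 = −10p + 6 ⇒ 15p = 9 ⇒ p = 3/5, and the value is (5)·(3/5) − 3 = 0.
For the column player: with q = P(X), equating A's and B's payoffs gives 6q − 4 = −9q + 6 ⇒ q = 2/3.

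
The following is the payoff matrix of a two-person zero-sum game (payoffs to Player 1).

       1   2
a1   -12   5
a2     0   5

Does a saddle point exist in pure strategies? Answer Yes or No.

Row minima: a1 → -12, a2 → 0; maximin = 0.
Column maxima: 1 → 0, 2 → 5; minimax = 0.
maximin = minimax = 0, so a saddle point exists.

Yes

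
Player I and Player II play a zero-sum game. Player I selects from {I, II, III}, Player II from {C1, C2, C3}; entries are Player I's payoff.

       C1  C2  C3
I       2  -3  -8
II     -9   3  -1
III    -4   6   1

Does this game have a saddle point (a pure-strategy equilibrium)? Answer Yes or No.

Row minima: I → -8, II → -9, III → -4; maximin = -4.
Column maxima: C1 → 2, C2 → 6, C3 → 1; minimax = 1.
-4 ≠ 1, so no pure-strategy equilibrium exists.

No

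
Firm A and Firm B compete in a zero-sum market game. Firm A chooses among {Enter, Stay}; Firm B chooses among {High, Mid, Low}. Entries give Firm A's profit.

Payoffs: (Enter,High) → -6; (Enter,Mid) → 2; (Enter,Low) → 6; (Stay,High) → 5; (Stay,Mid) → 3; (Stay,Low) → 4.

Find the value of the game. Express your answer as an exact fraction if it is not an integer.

3

Row minima: Enter → -6, Stay → 3; maximin = 3.
Column maxima: High → 5, Mid → 3, Low → 6; minimax = 3.
Since maximin = minimax = 3, there is a saddle point and the value is 3.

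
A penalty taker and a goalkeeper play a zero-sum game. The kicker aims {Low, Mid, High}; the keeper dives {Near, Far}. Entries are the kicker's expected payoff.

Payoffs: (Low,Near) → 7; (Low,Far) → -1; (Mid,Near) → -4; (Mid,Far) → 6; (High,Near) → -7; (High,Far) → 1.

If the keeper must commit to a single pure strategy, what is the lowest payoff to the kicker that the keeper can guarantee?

6

Column maxima: Near → 7, Far → 6.
The smallest of these is 6.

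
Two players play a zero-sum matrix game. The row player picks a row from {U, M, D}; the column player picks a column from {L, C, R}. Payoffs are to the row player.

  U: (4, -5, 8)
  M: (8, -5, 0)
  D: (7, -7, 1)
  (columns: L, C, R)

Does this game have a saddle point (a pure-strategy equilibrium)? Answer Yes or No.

Row minima: U → -5, M → -5, D → -7; maximin = -5.
Column maxima: L → 8, C → -5, R → 8; minimax = -5.
maximin = minimax = -5, so a saddle point exists.

Yes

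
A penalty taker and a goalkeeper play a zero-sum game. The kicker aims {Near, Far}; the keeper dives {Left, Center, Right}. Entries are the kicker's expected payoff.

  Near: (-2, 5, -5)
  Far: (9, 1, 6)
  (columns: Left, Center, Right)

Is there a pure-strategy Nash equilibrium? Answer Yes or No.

No

Row minima: Near → -5, Far → 1; maximin = 1.
Column maxima: Left → 9, Center → 5, Right → 6; minimax = 5.
1 ≠ 5, so no pure-strategy equilibrium exists.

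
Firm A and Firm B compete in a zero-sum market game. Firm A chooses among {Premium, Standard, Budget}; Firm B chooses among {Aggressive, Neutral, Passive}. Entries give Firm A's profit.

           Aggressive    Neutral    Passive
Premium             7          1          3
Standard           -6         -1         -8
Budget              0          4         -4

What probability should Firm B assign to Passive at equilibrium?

Row minima: Premium → 1, Standard → -8, Budget → -4; maximin = 1.
Column maxima: Aggressive → 7, Neutral → 4, Passive → 3; minimax = 3.
1 ≠ 3, so there is no saddle point; optimal play is mixed.
Standard is strictly dominated by Premium, so Firm A never plays it.
Aggressive is strictly dominated by Passive (it gives Firm A strictly more in every row), so Firm B never plays it.
On the remaining 2×2 (Premium, Budget vs Neutral, Passive):
Let Firm A play Premium with probability p. Expected payoff against Neutral: 1p + 4(1−p) = −3p + 4; against Passive: 3p + (-4)(1−p) = 7p − 4.
Setting these equal: −3p + 4 = 7p − 4 ⇒ −10p = -8 ⇒ p = 4/5, and the value is (-3)·(4/5) + 4 = 8/5.
For Firm B: with q = P(Neutral), equating Premium's and Budget's payoffs gives −2q + 3 = 8q − 4 ⇒ q = 7/10.

3/10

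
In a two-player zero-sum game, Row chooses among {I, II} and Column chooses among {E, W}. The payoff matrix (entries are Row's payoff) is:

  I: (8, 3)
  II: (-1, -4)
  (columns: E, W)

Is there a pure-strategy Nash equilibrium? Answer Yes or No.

Yes

Row minima: I → 3, II → -4; maximin = 3.
Column maxima: E → 8, W → 3; minimax = 3.
maximin = minimax = 3, so a saddle point exists.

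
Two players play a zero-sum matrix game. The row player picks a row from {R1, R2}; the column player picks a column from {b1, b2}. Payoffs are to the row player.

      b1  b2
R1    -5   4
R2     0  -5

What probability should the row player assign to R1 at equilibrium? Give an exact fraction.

Row minima: R1 → -5, R2 → -5; maximin = -5.
Column maxima: b1 → 0, b2 → 4; minimax = 0.
-5 ≠ 0, so there is no saddle point; optimal play is mixed.
Let the row player play R1 with probability p. Expected payoff against b1: (-5)p + 0(1−p) = −5p; against b2: 4p + (-5)(1−p) = 9p − 5.
Setting these equal: −5p = 9p − 5 ⇒ −14p = -5 ⇒ p = 5/14, and the value is (-5)·(5/14) = -25/14.
For the column player: with q = P(b1), equating R1's and R2's payoffs gives −9q + 4 = 5q − 5 ⇒ q = 9/14.

5/14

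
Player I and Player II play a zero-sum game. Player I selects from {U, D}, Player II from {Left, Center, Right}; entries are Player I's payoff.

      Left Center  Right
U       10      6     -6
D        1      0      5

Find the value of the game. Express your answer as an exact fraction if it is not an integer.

30/17

Row minima: U → -6, D → 0; maximin = 0.
Column maxima: Left → 10, Center → 6, Right → 5; minimax = 5.
0 ≠ 5, so there is no saddle point; optimal play is mixed.
Left is strictly dominated by Center (it gives Player I strictly more in every row), so Player II never plays it.
On the remaining 2×2 (U, D vs Center, Right):
Let Player I play U with probability p. Expected payoff against Center: 6p + 0(1−p) = 6p; against Right: (-6)p + 5(1−p) = −11p + 5.
Setting these equal: 6p = −11p + 5 ⇒ 17p = 5 ⇒ p = 5/17, and the value is (6)·(5/17) = 30/17.
For Player II: with q = P(Center), equating U's and D's payoffs gives 12q − 6 = −5q + 5 ⇒ q = 11/17.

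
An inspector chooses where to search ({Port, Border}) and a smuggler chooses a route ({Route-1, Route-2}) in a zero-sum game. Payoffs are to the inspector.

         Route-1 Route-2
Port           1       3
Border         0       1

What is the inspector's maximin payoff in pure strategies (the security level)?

1

Row minima: Port → 1, Border → 0.
The best of these is 1.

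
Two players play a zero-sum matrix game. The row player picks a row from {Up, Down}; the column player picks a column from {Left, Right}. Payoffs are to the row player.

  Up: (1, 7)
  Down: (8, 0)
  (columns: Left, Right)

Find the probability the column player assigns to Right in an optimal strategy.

1/2

Row minima: Up → 1, Down → 0; maximin = 1.
Column maxima: Left → 8, Right → 7; minimax = 7.
1 ≠ 7, so there is no saddle point; optimal play is mixed.
Let the row player play Up with probability p. Expected payoff against Left: 1p + 8(1−p) = −7p + 8; against Right: 7p + 0(1−p) = 7p.
Setting these equal: −7p + 8 = 7p ⇒ −14p = -8 ⇒ p = 4/7, and the value is (-7)·(4/7) + 8 = 4.
For the column player: with q = P(Left), equating Up's and Down's payoffs gives −6q + 7 = 8q ⇒ q = 1/2.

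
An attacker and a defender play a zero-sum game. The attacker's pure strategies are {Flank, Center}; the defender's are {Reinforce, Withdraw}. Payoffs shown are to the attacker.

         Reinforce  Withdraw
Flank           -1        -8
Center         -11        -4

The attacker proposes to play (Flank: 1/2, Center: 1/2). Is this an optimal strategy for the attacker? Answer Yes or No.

Against Reinforce this mix gives (1/2)·(-1) + (1/2)·(-11) = -6.
Against Withdraw this mix gives (1/2)·(-8) + (1/2)·(-4) = -6.
All of the defender's active replies (Reinforce, Withdraw) yield -6, and no column does worse for the attacker. The mix makes the defender indifferent and guarantees -6, so it is optimal.

Yes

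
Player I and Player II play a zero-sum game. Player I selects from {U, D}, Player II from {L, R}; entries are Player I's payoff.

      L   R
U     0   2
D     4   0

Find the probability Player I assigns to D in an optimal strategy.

1/3

Row minima: U → 0, D → 0; maximin = 0.
Column maxima: L → 4, R → 2; minimax = 2.
0 ≠ 2, so there is no saddle point; optimal play is mixed.
Let Player I play U with probability p. Expected payoff against L: 0p + 4(1−p) = −4p + 4; against R: 2p + 0(1−p) = 2p.
Setting these equal: −4p + 4 = 2p ⇒ −6p = -4 ⇒ p = 2/3, and the value is (-4)·(2/3) + 4 = 4/3.
For Player II: with q = P(L), equating U's and D's payoffs gives −2q + 2 = 4q ⇒ q = 1/3.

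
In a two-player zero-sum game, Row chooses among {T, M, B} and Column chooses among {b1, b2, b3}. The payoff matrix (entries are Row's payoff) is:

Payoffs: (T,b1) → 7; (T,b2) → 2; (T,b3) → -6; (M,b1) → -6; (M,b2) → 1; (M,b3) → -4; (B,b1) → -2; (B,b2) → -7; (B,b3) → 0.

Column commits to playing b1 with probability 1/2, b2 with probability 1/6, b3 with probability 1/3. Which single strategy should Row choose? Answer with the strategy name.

Expected payoff of T: (1/2)·7 + (1/6)·2 + (1/3)·(-6) = 11/6.
Expected payoff of M: (1/2)·(-6) + (1/6)·1 + (1/3)·(-4) = -25/6.
Expected payoff of B: (1/2)·(-2) + (1/6)·(-7) + (1/3)·0 = -13/6.
The largest is 11/6, so Row's best response is T.

T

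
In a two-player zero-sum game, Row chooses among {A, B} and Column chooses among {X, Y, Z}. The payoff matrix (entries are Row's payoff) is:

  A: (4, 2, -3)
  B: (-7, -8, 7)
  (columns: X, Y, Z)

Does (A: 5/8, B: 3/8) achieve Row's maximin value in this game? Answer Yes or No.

Against X this mix gives (5/8)·4 + (3/8)·(-7) = -1/8.
Against Y this mix gives (5/8)·2 + (3/8)·(-8) = -7/4.
Against Z this mix gives (5/8)·(-3) + (3/8)·7 = 3/4.
Column will play Y, holding Row to -7/4. Shifting weight toward the row that does better against Y would raise this floor (the equalizing mix achieves -1/2 against both Y and Z), so the proposed strategy is not optimal.

No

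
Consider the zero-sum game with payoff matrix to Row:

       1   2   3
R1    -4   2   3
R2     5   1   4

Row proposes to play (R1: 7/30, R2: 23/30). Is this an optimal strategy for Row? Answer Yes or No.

No

Against 1 this mix gives (7/30)·(-4) + (23/30)·5 = 29/10.
Against 2 this mix gives (7/30)·2 + (23/30)·1 = 37/30.
Against 3 this mix gives (7/30)·3 + (23/30)·4 = 113/30.
Column will play 2, holding Row to 37/30. Shifting weight toward the row that does better against 2 would raise this floor (the equalizing mix achieves 7/5 against both 2 and 1), so the proposed strategy is not optimal.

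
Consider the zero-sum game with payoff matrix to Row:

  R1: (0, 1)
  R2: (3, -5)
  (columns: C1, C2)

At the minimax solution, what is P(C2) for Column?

Row minima: R1 → 0, R2 → -5; maximin = 0.
Column maxima: C1 → 3, C2 → 1; minimax = 1.
0 ≠ 1, so there is no saddle point; optimal play is mixed.
Let Row play R1 with probability p. Expected payoff against C1: 0p + 3(1−p) = −3p + 3; against C2: 1p + (-5)(1−p) = 6p − 5.
Setting these equal: −3p + 3 = 6p − 5 ⇒ −9p = -8 ⇒ p = 8/9, and the value is (-3)·(8/9) + 3 = 1/3.
For Column: with q = P(C1), equating R1's and R2's payoffs gives −q + 1 = 8q − 5 ⇒ q = 2/3.

1/3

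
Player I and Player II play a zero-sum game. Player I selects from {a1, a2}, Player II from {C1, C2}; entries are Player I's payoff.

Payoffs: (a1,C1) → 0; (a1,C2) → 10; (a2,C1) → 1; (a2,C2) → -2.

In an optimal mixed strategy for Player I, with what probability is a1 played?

3/13

Row minima: a1 → 0, a2 → -2; maximin = 0.
Column maxima: C1 → 1, C2 → 10; minimax = 1.
0 ≠ 1, so there is no saddle point; optimal play is mixed.
Let Player I play a1 with probability p. Expected payoff against C1: 0p + 1(1−p) = −p + 1; against C2: 10p + (-2)(1−p) = 12p − 2.
Setting these equal: −p + 1 = 12p − 2 ⇒ −13p = -3 ⇒ p = 3/13, and the value is (-1)·(3/13) + 1 = 10/13.
For Player II: with q = P(C1), equating a1's and a2's payoffs gives −10q + 10 = 3q − 2 ⇒ q = 12/13.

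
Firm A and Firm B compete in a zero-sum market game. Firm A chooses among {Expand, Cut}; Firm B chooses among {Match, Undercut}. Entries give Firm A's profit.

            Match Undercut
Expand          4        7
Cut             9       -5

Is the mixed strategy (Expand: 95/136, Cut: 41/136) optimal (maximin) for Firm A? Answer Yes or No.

No

Against Match this mix gives (95/136)·4 + (41/136)·9 = 749/136.
Against Undercut this mix gives (95/136)·7 + (41/136)·(-5) = 115/34.
Firm B will play Undercut, holding Firm A to 115/34. Shifting weight toward the row that does better against Undercut would raise this floor (the equalizing mix achieves 83/17 against both Undercut and Match), so the proposed strategy is not optimal.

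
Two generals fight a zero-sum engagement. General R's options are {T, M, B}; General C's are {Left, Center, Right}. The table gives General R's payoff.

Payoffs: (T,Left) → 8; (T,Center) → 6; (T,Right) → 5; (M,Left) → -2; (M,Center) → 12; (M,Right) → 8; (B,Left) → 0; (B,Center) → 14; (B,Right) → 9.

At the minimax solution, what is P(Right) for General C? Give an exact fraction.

2/3

Row minima: T → 5, M → -2, B → 0; maximin = 5.
Column maxima: Left → 8, Center → 14, Right → 9; minimax = 8.
5 ≠ 8, so there is no saddle point; optimal play is mixed.
M is strictly dominated by B, so General R never plays it.
Center is strictly dominated by Right (it gives General R strictly more in every row), so General C never plays it.
On the remaining 2×2 (T, B vs Left, Right):
Let General R play T with probability p. Expected payoff against Left: 8p + 0(1−p) = 8p; against Right: 5p + 9(1−p) = −4p + 9.
Setting these equal: 8p = −4p + 9 ⇒ 12p = 9 ⇒ p = 3/4, and the value is (8)·(3/4) = 6.
For General C: with q = P(Left), equating T's and B's payoffs gives 3q + 5 = −9q + 9 ⇒ q = 1/3.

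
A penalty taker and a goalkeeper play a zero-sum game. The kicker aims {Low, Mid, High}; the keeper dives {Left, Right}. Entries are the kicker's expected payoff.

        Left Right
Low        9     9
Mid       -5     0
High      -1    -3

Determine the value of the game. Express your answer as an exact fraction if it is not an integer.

Row minima: Low → 9, Mid → -5, High → -3; maximin = 9.
Column maxima: Left → 9, Right → 9; minimax = 9.
Since maximin = minimax = 9, there is a saddle point and the value is 9.

9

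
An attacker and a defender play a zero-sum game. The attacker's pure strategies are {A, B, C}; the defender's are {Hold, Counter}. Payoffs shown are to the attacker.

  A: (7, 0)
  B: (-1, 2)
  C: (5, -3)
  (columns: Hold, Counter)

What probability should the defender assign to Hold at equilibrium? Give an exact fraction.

Row minima: A → 0, B → -1, C → -3; maximin = 0.
Column maxima: Hold → 7, Counter → 2; minimax = 2.
0 ≠ 2, so there is no saddle point; optimal play is mixed.
C is strictly dominated by A, so the attacker never plays it.
On the remaining 2×2 (A, B vs Hold, Counter):
Let the attacker play A with probability p. Expected payoff against Hold: 7p + (-1)(1−p) = 8p − 1; against Counter: 0p + 2(1−p) = −2p + 2.
Setting these equal: 8p − 1 = −2p + 2 ⇒ 10p = 3 ⇒ p = 3/10, and the value is (8)·(3/10) − 1 = 7/5.
For the defender: with q = P(Hold), equating A's and B's payoffs gives 7q = −3q + 2 ⇒ q = 1/5.

1/5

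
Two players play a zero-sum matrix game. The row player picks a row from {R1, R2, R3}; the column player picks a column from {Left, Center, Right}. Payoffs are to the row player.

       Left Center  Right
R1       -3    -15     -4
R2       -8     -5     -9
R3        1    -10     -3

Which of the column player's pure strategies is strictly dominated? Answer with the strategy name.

Right holds the row player's payoff strictly below Left in every row: -4 < -3, -9 < -8, -3 < 1.
So Left is strictly dominated for the column player.

Left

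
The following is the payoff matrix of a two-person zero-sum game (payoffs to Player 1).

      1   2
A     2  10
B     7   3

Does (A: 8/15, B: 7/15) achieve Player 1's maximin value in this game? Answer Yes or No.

No

Against 1 this mix gives (8/15)·2 + (7/15)·7 = 13/3.
Against 2 this mix gives (8/15)·10 + (7/15)·3 = 101/15.
Player 2 will play 1, holding Player 1 to 13/3. Shifting weight toward the row that does better against 1 would raise this floor (the equalizing mix achieves 16/3 against both 1 and 2), so the proposed strategy is not optimal.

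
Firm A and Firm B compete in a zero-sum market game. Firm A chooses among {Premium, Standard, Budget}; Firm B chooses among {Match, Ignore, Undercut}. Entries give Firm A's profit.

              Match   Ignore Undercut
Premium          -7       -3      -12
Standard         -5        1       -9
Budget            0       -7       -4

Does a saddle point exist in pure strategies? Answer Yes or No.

No

Row minima: Premium → -12, Standard → -9, Budget → -7; maximin = -7.
Column maxima: Match → 0, Ignore → 1, Undercut → -4; minimax = -4.
-7 ≠ -4, so no pure-strategy equilibrium exists.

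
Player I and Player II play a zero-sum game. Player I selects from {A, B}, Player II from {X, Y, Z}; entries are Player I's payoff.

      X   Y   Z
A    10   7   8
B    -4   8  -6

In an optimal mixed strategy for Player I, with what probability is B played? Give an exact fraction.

Row minima: A → 7, B → -6; maximin = 7.
Column maxima: X → 10, Y → 8, Z → 8; minimax = 8.
7 ≠ 8, so there is no saddle point; optimal play is mixed.
X is strictly dominated by Z (it gives Player I strictly more in every row), so Player II never plays it.
On the remaining 2×2 (A, B vs Y, Z):
Let Player I play A with probability p. Expected payoff against Y: 7p + 8(1−p) = −p + 8; against Z: 8p + (-6)(1−p) = 14p − 6.
Setting these equal: −p + 8 = 14p − 6 ⇒ −15p = -14 ⇒ p = 14/15, and the value is (-1)·(14/15) + 8 = 106/15.
For Player II: with q = P(Y), equating A's and B's payoffs gives −q + 8 = 14q − 6 ⇒ q = 14/15.

1/15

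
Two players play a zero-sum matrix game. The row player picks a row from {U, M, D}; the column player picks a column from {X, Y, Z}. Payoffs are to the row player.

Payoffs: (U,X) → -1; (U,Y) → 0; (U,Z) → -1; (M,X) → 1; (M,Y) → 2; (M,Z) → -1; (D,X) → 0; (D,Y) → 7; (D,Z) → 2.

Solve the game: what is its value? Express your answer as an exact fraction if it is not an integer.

Row minima: U → -1, M → -1, D → 0; maximin = 0.
Column maxima: X → 1, Y → 7, Z → 2; minimax = 1.
0 ≠ 1, so there is no saddle point; optimal play is mixed.
U is strictly dominated by D, so the row player never plays it.
Y is strictly dominated by X (it gives the row player strictly more in every row), so the column player never plays it.
On the remaining 2×2 (M, D vs X, Z):
Let the row player play M with probability p. Expected payoff against X: 1p + 0(1−p) = p; against Z: (-1)p + 2(1−p) = −3p + 2.
Setting these equal: p = −3p + 2 ⇒ 4p = 2 ⇒ p = 1/2, and the value is (1)·(1/2) = 1/2.
For the column player: with q = P(X), equating M's and D's payoffs gives 2q − 1 = −2q + 2 ⇒ q = 3/4.

1/2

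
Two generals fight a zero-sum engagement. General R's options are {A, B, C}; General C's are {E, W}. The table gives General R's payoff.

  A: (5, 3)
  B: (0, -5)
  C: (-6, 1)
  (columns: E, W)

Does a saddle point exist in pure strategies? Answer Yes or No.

Yes

Row minima: A → 3, B → -5, C → -6; maximin = 3.
Column maxima: E → 5, W → 3; minimax = 3.
maximin = minimax = 3, so a saddle point exists.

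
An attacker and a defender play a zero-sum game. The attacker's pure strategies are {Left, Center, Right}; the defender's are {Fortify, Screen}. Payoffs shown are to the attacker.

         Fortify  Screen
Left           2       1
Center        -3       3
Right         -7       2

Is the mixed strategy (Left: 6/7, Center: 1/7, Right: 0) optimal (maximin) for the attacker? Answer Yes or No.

Against Fortify this mix gives (6/7)·2 + (1/7)·(-3) = 9/7.
Against Screen this mix gives (6/7)·1 + (1/7)·3 = 9/7.
All of the defender's active replies (Fortify, Screen) yield 9/7, and no column does worse for the attacker. The mix makes the defender indifferent and guarantees 9/7, so it is optimal.

Yes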